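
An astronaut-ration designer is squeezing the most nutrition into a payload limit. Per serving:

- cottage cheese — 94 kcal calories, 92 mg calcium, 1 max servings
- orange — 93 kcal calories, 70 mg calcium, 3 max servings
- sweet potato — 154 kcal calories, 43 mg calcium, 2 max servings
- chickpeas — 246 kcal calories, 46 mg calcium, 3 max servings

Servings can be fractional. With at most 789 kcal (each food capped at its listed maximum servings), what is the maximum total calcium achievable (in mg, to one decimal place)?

408.2 mg

Calcium per kcal: cottage cheese 0.9787, orange 0.7527, sweet potato 0.2792, chickpeas 0.187.
Take 1 serving of cottage cheese: uses 94 kcal, +92.0 mg calcium (running total 92.0 mg).
Take 3 servings of orange: uses 279 kcal, +210.0 mg calcium (running total 302.0 mg).
Take 2 servings of sweet potato: uses 308 kcal, +86.0 mg calcium (running total 388.0 mg).
Take 0.439 servings of chickpeas: uses 108 kcal, +20.2 mg calcium (running total 408.2 mg).
Greedy by best ratio exhausts the calories allowance optimally: 408.2 mg.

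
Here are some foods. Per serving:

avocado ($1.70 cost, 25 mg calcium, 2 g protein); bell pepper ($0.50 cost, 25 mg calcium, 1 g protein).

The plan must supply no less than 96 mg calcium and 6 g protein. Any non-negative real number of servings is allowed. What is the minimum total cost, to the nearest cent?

$3.00

Compare the cost at each extreme point of the feasible region.
avocado only: max(96/25, 6/2) = 3.84 servings → $6.53.
bell pepper only: max(96/25, 6/1) = 6 servings → $3.00.
avocado + bell pepper with both tight: 2.16 servings and 1.68 servings → $4.51.
Cheapest feasible corner: $3.00.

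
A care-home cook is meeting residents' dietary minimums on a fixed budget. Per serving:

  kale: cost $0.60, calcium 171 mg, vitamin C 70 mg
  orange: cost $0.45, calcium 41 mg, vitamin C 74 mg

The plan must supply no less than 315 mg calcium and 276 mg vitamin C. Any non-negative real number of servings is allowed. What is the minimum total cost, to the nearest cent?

kale only: max(315/171, 276/70) = 3.943 servings → $2.37.
orange only: max(315/41, 276/74) = 7.683 servings → $3.46.
kale + orange with both tight: 1.226 servings and 2.57 servings → $1.89.
Cheapest feasible corner: $1.89.

$1.89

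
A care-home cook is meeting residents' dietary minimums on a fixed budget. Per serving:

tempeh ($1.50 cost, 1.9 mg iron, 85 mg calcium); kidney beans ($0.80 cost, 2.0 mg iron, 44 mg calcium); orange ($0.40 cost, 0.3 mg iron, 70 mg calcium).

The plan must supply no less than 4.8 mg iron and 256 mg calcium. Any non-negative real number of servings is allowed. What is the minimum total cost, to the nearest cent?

$2.58

tempeh only: max(4.8/1.9, 256/85) = 3.012 servings → $4.52.
kidney beans only: max(4.8/2.0, 256/44) = 5.818 servings → $4.65.
orange only: max(4.8/0.3, 256/70) = 16 servings → $6.40.
tempeh + kidney beans: the both-tight solution has a negative serving — not a feasible corner.
tempeh + orange with both tight: 2.411 servings and 0.7293 servings → $3.91.
kidney beans + orange with both tight: 2.044 servings and 2.372 servings → $2.58.
Cheapest feasible corner: $2.58.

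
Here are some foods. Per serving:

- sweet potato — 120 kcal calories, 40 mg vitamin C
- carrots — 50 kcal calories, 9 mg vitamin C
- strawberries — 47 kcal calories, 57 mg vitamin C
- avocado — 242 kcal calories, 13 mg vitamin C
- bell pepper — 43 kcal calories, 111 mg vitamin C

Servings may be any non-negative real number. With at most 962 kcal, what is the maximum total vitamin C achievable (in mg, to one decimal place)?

Vitamin C per kcal: bell pepper 2.581, strawberries 1.213, sweet potato 0.3333, carrots 0.18, avocado 0.05372.
With no serving limits, spend the whole calories allowance on bell pepper: 962 kcal / 43 kcal × 111 mg = 2483.3 mg.

2483.3 mg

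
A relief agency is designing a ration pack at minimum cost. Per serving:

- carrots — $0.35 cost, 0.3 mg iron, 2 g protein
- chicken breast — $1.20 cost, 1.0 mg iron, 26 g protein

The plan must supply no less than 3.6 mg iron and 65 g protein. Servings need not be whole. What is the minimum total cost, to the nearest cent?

Check every corner: each single food scaled to meet both minima, and each pair solved so both constraints bind.
carrots only: max(3.6/0.3, 65/2) = 32.5 servings → $11.38.
chicken breast only: max(3.6/1.0, 65/26) = 3.6 servings → $4.32.
carrots + chicken breast with both tight: 4.931 servings and 2.121 servings → $4.27.
So the least-cost plan costs $4.27.

$4.27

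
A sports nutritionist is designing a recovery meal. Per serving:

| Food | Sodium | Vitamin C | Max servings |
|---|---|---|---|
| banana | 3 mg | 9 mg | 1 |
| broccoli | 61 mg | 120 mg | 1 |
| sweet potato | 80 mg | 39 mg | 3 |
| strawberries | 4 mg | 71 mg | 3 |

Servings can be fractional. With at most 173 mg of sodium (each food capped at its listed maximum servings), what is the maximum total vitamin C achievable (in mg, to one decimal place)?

389.3 mg

Vitamin C per mg sodium: strawberries 17.75, banana 3, broccoli 1.967, sweet potato 0.4875.
Take 3 servings of strawberries: uses 12 mg sodium, +213.0 mg vitamin C (running total 213.0 mg).
Take 1 serving of banana: uses 3 mg sodium, +9.0 mg vitamin C (running total 222.0 mg).
Take 1 serving of broccoli: uses 61 mg sodium, +120.0 mg vitamin C (running total 342.0 mg).
Take 1.212 servings of sweet potato: uses 97 mg sodium, +47.3 mg vitamin C (running total 389.3 mg).
Greedy by best ratio exhausts the sodium allowance optimally: 389.3 mg.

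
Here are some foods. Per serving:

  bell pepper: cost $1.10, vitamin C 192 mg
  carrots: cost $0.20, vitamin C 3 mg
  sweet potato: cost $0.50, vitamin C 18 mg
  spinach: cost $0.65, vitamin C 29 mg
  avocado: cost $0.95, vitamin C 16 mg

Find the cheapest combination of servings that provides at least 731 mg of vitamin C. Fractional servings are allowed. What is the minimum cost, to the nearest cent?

Cost per mg of vitamin C: bell pepper $0.0057, spinach $0.0224, sweet potato $0.0278, avocado $0.0594, carrots $0.0667.
With no serving limits, use only bell pepper: 731 mg / 192 mg = 3.807 servings × $1.10 = $4.19.

$4.19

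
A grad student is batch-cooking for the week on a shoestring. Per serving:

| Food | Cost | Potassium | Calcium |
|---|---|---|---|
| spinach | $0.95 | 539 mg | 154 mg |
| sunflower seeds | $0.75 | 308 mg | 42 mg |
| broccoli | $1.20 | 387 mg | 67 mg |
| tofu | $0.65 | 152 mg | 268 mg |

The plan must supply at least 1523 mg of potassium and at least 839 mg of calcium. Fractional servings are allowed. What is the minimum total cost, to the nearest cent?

Check every corner: each single food scaled to meet both minima, and each pair solved so both constraints bind.
spinach only: max(1523/539, 839/154) = 5.448 servings → $5.18.
sunflower seeds only: max(1523/308, 839/42) = 19.98 servings → $14.98.
broccoli only: max(1523/387, 839/67) = 12.52 servings → $15.03.
tofu only: max(1523/152, 839/268) = 10.02 servings → $6.51.
spinach + sunflower seeds with both targets exact would need a negative amount; discard.
spinach + broccoli: intersection lies outside the first quadrant.
spinach + tofu with both tight: 2.318 servings and 1.798 servings → $3.37.
sunflower seeds + broccoli with both targets exact would need a negative amount; discard.
sunflower seeds + tofu with both tight: 3.685 servings and 2.553 servings → $4.42.
broccoli + tofu with both tight: 3 servings and 2.38 servings → $5.15.
Cheapest feasible corner: $3.37.

$3.37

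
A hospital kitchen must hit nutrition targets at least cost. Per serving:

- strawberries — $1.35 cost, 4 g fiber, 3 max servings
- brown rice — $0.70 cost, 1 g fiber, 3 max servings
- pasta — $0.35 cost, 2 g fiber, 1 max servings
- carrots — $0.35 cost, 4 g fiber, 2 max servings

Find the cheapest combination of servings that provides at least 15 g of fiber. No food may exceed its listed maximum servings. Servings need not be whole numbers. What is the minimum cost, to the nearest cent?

Cost per g of fiber: carrots $0.0875, pasta $0.1750, strawberries $0.3375, brown rice $0.7000.
Take 2 servings of carrots: +8.0 g fiber for $0.70 (total $0.70, still need 7.0 g).
Take 1 serving of pasta: +2.0 g fiber for $0.35 (total $1.05, still need 5.0 g).
Take 1.25 servings of strawberries: +5.0 g fiber for $1.69 (total $2.74, still need 0.0 g).
Greedy by cheapest-per-g is optimal for a single linear constraint, so the minimum cost is $2.74.

$2.74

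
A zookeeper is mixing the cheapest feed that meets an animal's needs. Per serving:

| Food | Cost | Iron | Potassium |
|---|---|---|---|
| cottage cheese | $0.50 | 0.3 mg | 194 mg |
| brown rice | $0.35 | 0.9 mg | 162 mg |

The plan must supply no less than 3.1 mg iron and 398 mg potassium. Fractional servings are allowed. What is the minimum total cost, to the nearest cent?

$1.21

Check every corner: each single food scaled to meet both minima, and each pair solved so both constraints bind.
cottage cheese only: max(3.1/0.3, 398/194) = 10.33 servings → $5.17.
brown rice only: max(3.1/0.9, 398/162) = 3.444 servings → $1.21.
cottage cheese + brown rice: the both-tight solution has a negative serving — not a feasible corner.
Cheapest feasible corner: $1.21.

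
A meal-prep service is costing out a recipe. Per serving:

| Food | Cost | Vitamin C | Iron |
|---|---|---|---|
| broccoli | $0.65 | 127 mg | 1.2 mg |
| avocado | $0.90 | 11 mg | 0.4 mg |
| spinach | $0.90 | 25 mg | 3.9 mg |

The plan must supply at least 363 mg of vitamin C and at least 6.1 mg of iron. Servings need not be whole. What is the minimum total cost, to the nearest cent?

$2.42

broccoli only: max(363/127, 6.1/1.2) = 5.083 servings → $3.30.
avocado only: max(363/11, 6.1/0.4) = 33 servings → $29.70.
spinach only: max(363/25, 6.1/3.9) = 14.52 servings → $13.07.
broccoli + avocado with both tight: 2.077 servings and 9.019 servings → $9.47.
broccoli + spinach with both tight: 2.715 servings and 0.7288 servings → $2.42.
avocado + spinach: the both-tight solution has a negative serving — not a feasible corner.
So the least-cost plan costs $2.42.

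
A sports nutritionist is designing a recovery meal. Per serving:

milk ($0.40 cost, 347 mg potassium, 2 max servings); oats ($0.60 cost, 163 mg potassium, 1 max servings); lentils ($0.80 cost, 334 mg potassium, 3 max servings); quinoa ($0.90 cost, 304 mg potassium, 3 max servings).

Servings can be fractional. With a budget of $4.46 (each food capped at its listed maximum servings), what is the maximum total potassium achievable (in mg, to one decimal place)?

Potassium per dollar: milk 867.5, lentils 417.5, quinoa 337.8, oats 271.7.
Take 2 servings of milk: spends $0.80, +694.0 mg potassium (running total 694.0 mg).
Take 3 servings of lentils: spends $2.40, +1002.0 mg potassium (running total 1696.0 mg).
Take 1.4 servings of quinoa: spends $1.26, +425.6 mg potassium (running total 2121.6 mg).
Filling greedily by potassium-per-dollar is optimal for one linear limit, giving 2121.6 mg.

2121.6 mg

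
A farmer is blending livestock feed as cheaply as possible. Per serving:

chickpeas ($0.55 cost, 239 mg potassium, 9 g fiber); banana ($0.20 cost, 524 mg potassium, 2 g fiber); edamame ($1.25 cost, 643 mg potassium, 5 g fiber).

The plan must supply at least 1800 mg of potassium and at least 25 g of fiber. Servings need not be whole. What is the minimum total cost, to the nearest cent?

$1.72

A basic optimal solution has at most two foods positive. Try each food alone and each pair with both targets met exactly.
chickpeas only: max(1800/239, 25/9) = 7.531 servings → $4.14.
banana only: max(1800/524, 25/2) = 12.5 servings → $2.50.
edamame only: max(1800/643, 25/5) = 5 servings → $6.25.
chickpeas + banana with both tight: 2.242 servings and 2.413 servings → $1.72.
chickpeas + edamame with both tight: 1.541 servings and 2.227 servings → $3.63.
banana + edamame with both targets exact would need a negative amount; discard.
The minimum over all feasible corners is $1.72.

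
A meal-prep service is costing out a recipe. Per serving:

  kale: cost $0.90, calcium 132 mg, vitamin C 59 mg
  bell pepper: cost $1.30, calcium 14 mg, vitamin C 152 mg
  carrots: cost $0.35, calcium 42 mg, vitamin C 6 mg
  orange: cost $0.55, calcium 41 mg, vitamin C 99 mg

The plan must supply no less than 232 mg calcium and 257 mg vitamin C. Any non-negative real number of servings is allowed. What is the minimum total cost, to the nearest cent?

$2.10

kale only: max(232/132, 257/59) = 4.356 servings → $3.92.
bell pepper only: max(232/14, 257/152) = 16.57 servings → $21.54.
carrots only: max(232/42, 257/6) = 42.83 servings → $14.99.
orange only: max(232/41, 257/99) = 5.659 servings → $3.11.
kale + bell pepper with both tight: 1.646 servings and 1.052 servings → $2.85.
kale + carrots with both targets exact would need a negative amount; discard.
kale + orange with both tight: 1.167 servings and 1.9 servings → $2.10.
bell pepper + carrots with both tight: 1.492 servings and 5.026 servings → $3.70.
bell pepper + orange: the both-tight solution has a negative serving — not a feasible corner.
carrots + orange with both tight: 3.178 servings and 2.403 servings → $2.43.
The minimum over all feasible corners is $2.10.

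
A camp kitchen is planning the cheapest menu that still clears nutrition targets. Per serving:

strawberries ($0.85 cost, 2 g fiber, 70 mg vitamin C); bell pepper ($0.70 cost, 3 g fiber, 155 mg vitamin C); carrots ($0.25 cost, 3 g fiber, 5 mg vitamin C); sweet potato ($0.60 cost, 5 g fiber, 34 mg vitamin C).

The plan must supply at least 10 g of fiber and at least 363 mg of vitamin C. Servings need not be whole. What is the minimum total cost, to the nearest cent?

$1.87

Compare the cost at each extreme point of the feasible region.
strawberries only: max(10/2, 363/70) = 5.186 servings → $4.41.
bell pepper only: max(10/3, 363/155) = 3.333 servings → $2.33.
carrots only: max(10/3, 363/5) = 72.6 servings → $18.15.
sweet potato only: max(10/5, 363/34) = 10.68 servings → $6.41.
strawberries + bell pepper with both tight: 4.61 servings and 0.26 servings → $4.10.
strawberries + carrots: the both-tight solution has a negative serving — not a feasible corner.
strawberries + sweet potato: intersection lies outside the first quadrant.
bell pepper + carrots with both tight: 2.309 servings and 1.024 servings → $1.87.
bell pepper + sweet potato with both tight: 2.192 servings and 0.685 servings → $1.95.
carrots + sweet potato: intersection lies outside the first quadrant.
The minimum over all feasible corners is $1.87.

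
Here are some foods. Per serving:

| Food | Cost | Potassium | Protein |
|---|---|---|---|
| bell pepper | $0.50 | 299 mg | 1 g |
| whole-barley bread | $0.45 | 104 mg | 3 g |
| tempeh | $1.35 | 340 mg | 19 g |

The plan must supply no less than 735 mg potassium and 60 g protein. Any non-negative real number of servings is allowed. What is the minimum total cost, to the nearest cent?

$4.26

The cheapest plan sits at a corner of the feasible region — with two constraints it uses at most two foods.
bell pepper only: max(735/299, 60/1) = 60 servings → $30.00.
whole-barley bread only: max(735/104, 60/3) = 20 servings → $9.00.
tempeh only: max(735/340, 60/19) = 3.158 servings → $4.26.
bell pepper + whole-barley bread with both targets exact would need a negative amount; discard.
bell pepper + tempeh: the both-tight solution has a negative serving — not a feasible corner.
whole-barley bread + tempeh with both targets exact would need a negative amount; discard.
So the least-cost plan costs $4.26.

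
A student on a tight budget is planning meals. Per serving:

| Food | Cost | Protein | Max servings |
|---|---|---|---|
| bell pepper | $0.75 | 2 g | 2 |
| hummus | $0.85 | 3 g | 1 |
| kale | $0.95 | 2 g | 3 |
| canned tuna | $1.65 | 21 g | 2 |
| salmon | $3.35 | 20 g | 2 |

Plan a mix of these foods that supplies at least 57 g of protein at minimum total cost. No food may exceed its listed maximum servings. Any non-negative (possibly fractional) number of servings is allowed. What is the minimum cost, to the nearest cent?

Cost per g of protein: canned tuna $0.0786, salmon $0.1675, hummus $0.2833, bell pepper $0.3750, kale $0.4750.
Take 2 servings of canned tuna: +42.0 g protein for $3.30 (total $3.30, still need 15.0 g).
Take 0.75 servings of salmon: +15.0 g protein for $2.51 (total $5.81, still need 0.0 g).
Greedy by cheapest-per-g is optimal for a single linear constraint, so the minimum cost is $5.81.

$5.81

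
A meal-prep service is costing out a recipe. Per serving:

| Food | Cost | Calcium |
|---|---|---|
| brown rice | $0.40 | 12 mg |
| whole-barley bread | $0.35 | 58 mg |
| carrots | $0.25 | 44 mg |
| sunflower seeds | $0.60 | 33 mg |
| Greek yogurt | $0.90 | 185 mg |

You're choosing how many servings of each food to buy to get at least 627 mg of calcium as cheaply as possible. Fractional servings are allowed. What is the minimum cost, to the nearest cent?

Cost per mg of calcium: Greek yogurt $0.0049, carrots $0.0057, whole-barley bread $0.0060, sunflower seeds $0.0182, brown rice $0.0333.
With no serving limits, use only Greek yogurt: 627 mg / 185 mg = 3.389 servings × $0.90 = $3.05.

$3.05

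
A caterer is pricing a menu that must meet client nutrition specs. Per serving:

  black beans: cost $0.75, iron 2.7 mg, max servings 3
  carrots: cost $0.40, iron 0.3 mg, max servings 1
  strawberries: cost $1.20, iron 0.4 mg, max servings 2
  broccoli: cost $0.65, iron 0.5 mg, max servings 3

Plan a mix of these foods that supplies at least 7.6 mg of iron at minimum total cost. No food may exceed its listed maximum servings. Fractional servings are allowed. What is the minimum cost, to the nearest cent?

$2.11

Cost per mg of iron: black beans $0.2778, broccoli $1.3000, carrots $1.3333, strawberries $3.0000.
Take 2.815 servings of black beans: +7.6 mg iron for $2.11 (total $2.11, still need 0.0 mg).
Filling from the cheapest source first is optimal under one linear minimum: $2.11.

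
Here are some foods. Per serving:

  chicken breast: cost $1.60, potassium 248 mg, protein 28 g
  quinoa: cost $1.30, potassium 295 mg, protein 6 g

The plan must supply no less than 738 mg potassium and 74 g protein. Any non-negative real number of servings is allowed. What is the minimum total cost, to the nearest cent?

The cheapest plan sits at a corner of the feasible region — with two constraints it uses at most two foods.
chicken breast only: max(738/248, 74/28) = 2.976 servings → $4.76.
quinoa only: max(738/295, 74/6) = 12.33 servings → $16.03.
chicken breast + quinoa with both tight: 2.57 servings and 0.3414 servings → $4.56.
The minimum over all feasible corners is $4.56.

$4.56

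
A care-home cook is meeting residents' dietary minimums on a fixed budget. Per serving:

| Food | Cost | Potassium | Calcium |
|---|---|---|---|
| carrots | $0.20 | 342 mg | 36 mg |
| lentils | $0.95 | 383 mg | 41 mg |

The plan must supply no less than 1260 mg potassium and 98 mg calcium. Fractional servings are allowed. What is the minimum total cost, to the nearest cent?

A basic optimal solution has at most two foods positive. Try each food alone and each pair with both targets met exactly.
carrots only: max(1260/342, 98/36) = 3.684 servings → $0.74.
lentils only: max(1260/383, 98/41) = 3.29 servings → $3.13.
carrots + lentils: the both-tight solution has a negative serving — not a feasible corner.
The minimum over all feasible corners is $0.74.

$0.74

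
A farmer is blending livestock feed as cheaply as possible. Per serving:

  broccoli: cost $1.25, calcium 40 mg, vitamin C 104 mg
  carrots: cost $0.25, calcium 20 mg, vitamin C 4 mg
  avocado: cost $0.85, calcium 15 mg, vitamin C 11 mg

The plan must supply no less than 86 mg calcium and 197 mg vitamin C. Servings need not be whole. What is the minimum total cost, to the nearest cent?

With two linear requirements the optimum uses one or two foods; enumerate the corners.
broccoli only: max(86/40, 197/104) = 2.15 servings → $2.69.
carrots only: max(86/20, 197/4) = 49.25 servings → $12.31.
avocado only: max(86/15, 197/11) = 17.91 servings → $15.22.
broccoli + carrots with both tight: 1.873 servings and 0.5542 servings → $2.48.
broccoli + avocado with both tight: 1.794 servings and 0.95 servings → $3.05.
carrots + avocado: intersection lies outside the first quadrant.
So the least-cost plan costs $2.48.

$2.48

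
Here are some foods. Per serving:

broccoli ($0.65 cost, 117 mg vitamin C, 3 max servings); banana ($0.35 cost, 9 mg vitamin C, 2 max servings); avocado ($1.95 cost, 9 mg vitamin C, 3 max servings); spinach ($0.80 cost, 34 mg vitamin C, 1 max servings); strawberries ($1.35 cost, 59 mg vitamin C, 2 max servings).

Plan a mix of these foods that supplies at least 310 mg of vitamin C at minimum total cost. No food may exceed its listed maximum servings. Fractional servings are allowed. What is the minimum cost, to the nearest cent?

Cost per mg of vitamin C: broccoli $0.0056, strawberries $0.0229, spinach $0.0235, banana $0.0389, avocado $0.2167.
Take 2.65 servings of broccoli: +310.0 mg vitamin C for $1.72 (total $1.72, still need 0.0 mg).
Filling from the cheapest source first is optimal under one linear minimum: $1.72.

$1.72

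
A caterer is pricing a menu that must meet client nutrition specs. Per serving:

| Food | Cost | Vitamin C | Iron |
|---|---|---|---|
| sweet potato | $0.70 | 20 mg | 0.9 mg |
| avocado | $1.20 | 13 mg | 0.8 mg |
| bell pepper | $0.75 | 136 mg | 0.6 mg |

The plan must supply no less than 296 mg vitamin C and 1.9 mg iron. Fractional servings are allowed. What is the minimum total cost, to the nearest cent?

$2.06

The cheapest plan sits at a corner of the feasible region — with two constraints it uses at most two foods.
sweet potato only: max(296/20, 1.9/0.9) = 14.8 servings → $10.36.
avocado only: max(296/13, 1.9/0.8) = 22.77 servings → $27.32.
bell pepper only: max(296/136, 1.9/0.6) = 3.167 servings → $2.38.
sweet potato + avocado with both targets exact would need a negative amount; discard.
sweet potato + bell pepper with both tight: 0.7319 servings and 2.069 servings → $2.06.
avocado + bell pepper with both tight: 0.8 servings and 2.1 servings → $2.54.
The minimum over all feasible corners is $2.06.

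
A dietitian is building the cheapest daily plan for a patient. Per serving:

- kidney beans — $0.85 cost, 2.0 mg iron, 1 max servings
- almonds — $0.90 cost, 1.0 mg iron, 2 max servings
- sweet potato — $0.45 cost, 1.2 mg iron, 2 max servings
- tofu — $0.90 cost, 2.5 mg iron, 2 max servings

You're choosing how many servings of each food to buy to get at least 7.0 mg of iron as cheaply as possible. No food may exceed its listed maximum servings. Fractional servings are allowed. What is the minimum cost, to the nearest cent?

Cost per mg of iron: tofu $0.3600, sweet potato $0.3750, kidney beans $0.4250, almonds $0.9000.
Take 2 servings of tofu: +5.0 mg iron for $1.80 (total $1.80, still need 2.0 mg).
Take 1.667 servings of sweet potato: +2.0 mg iron for $0.75 (total $2.55, still need 0.0 mg).
Greedy by cheapest-per-mg is optimal for a single linear constraint, so the minimum cost is $2.55.

$2.55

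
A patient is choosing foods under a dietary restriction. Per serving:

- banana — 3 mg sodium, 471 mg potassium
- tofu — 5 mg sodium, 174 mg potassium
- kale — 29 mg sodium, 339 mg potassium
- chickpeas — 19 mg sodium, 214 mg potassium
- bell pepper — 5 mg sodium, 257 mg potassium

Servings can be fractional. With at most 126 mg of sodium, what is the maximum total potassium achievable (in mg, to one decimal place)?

19782.0 mg

Potassium per mg sodium: banana 157, bell pepper 51.4, tofu 34.8, kale 11.69, chickpeas 11.26.
With no serving limits, spend the whole sodium allowance on banana: 126 mg / 3 mg × 471 mg = 19782.0 mg.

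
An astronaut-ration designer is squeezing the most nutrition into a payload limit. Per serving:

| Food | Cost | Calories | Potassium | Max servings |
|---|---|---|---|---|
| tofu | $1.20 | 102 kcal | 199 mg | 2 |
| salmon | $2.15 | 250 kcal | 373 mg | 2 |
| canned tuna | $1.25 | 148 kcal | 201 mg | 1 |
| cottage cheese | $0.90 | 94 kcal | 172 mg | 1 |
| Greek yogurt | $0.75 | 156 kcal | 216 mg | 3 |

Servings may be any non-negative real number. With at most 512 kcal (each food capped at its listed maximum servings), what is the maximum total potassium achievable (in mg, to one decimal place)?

889.3 mg

Potassium per kcal: tofu 1.951, cottage cheese 1.83, salmon 1.492, Greek yogurt 1.385, canned tuna 1.358.
Take 2 servings of tofu: uses 204 kcal, +398.0 mg potassium (running total 398.0 mg).
Take 1 serving of cottage cheese: uses 94 kcal, +172.0 mg potassium (running total 570.0 mg).
Take 0.856 servings of salmon: uses 214 kcal, +319.3 mg potassium (running total 889.3 mg).
Greedy by best ratio exhausts the calories allowance optimally: 889.3 mg.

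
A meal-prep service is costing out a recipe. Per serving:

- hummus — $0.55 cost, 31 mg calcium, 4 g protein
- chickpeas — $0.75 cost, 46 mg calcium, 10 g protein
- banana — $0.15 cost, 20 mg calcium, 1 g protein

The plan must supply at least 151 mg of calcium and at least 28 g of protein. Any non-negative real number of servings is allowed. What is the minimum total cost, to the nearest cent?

$2.21

hummus only: max(151/31, 28/4) = 7 servings → $3.85.
chickpeas only: max(151/46, 28/10) = 3.283 servings → $2.46.
banana only: max(151/20, 28/1) = 28 servings → $4.20.
hummus + chickpeas with both tight: 1.762 servings and 2.095 servings → $2.54.
hummus + banana: the both-tight solution has a negative serving — not a feasible corner.
chickpeas + banana with both tight: 2.656 servings and 1.442 servings → $2.21.
So the least-cost plan costs $2.21.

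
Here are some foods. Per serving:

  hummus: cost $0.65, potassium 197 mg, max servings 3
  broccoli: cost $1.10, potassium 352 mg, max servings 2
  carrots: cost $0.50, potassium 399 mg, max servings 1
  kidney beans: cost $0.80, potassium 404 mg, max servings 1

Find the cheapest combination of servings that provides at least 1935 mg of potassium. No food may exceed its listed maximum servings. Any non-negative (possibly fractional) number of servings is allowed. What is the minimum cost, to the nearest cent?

$4.91

Cost per mg of potassium: carrots $0.0013, kidney beans $0.0020, broccoli $0.0031, hummus $0.0033.
Take 1 serving of carrots: +399.0 mg potassium for $0.50 (total $0.50, still need 1536.0 mg).
Take 1 serving of kidney beans: +404.0 mg potassium for $0.80 (total $1.30, still need 1132.0 mg).
Take 2 servings of broccoli: +704.0 mg potassium for $2.20 (total $3.50, still need 428.0 mg).
Take 2.173 servings of hummus: +428.0 mg potassium for $1.41 (total $4.91, still need 0.0 mg).
Filling from the cheapest source first is optimal under one linear minimum: $4.91.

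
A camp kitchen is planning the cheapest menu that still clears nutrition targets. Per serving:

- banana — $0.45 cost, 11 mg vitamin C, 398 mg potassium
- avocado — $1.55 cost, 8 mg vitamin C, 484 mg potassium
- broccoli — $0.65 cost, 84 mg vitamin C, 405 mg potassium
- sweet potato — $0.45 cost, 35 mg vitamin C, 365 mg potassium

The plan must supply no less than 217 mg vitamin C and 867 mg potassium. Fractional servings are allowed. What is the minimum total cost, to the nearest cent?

An LP optimum is at a vertex; with two nutrient constraints at most two foods are used. Check each candidate.
banana only: max(217/11, 867/398) = 19.73 servings → $8.88.
avocado only: max(217/8, 867/484) = 27.12 servings → $42.04.
broccoli only: max(217/84, 867/405) = 2.583 servings → $1.68.
sweet potato only: max(217/35, 867/365) = 6.2 servings → $2.79.
banana + avocado with both targets exact would need a negative amount; discard.
banana + broccoli with both targets exact would need a negative amount; discard.
banana + sweet potato with both targets exact would need a negative amount; discard.
avocado + broccoli: intersection lies outside the first quadrant.
avocado + sweet potato: intersection lies outside the first quadrant.
broccoli + sweet potato: intersection lies outside the first quadrant.
So the least-cost plan costs $1.68.

$1.68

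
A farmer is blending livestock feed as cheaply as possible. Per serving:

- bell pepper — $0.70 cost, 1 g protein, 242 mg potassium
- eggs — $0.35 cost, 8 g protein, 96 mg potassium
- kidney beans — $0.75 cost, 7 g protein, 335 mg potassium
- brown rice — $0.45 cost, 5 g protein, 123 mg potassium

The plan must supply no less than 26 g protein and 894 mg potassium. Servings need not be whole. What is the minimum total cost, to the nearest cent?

At the optimum either one food covers both requirements or two foods hit both targets exactly; no other combination can be cheaper.
bell pepper only: max(26/1, 894/242) = 26 servings → $18.20.
eggs only: max(26/8, 894/96) = 9.312 servings → $3.26.
kidney beans only: max(26/7, 894/335) = 3.714 servings → $2.79.
brown rice only: max(26/5, 894/123) = 7.268 servings → $3.27.
bell pepper + eggs with both tight: 2.53 servings and 2.934 servings → $2.80.
bell pepper + kidney beans: the both-tight solution has a negative serving — not a feasible corner.
bell pepper + brown rice with both tight: 1.17 servings and 4.966 servings → $3.05.
eggs + kidney beans with both tight: 1.221 servings and 2.319 servings → $2.17.
eggs + brown rice with both targets exact would need a negative amount; discard.
kidney beans + brown rice with both tight: 1.563 servings and 3.012 servings → $2.53.
Cheapest feasible corner: $2.17.

$2.17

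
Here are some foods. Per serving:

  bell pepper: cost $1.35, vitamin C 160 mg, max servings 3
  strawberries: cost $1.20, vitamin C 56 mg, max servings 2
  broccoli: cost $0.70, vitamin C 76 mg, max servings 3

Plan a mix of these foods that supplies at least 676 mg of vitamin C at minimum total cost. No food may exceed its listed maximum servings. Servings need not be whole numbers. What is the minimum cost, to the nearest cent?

Cost per mg of vitamin C: bell pepper $0.0084, broccoli $0.0092, strawberries $0.0214.
Take 3 servings of bell pepper: +480.0 mg vitamin C for $4.05 (total $4.05, still need 196.0 mg).
Take 2.579 servings of broccoli: +196.0 mg vitamin C for $1.81 (total $5.86, still need 0.0 mg).
Filling from the cheapest source first is optimal under one linear minimum: $5.86.

$5.86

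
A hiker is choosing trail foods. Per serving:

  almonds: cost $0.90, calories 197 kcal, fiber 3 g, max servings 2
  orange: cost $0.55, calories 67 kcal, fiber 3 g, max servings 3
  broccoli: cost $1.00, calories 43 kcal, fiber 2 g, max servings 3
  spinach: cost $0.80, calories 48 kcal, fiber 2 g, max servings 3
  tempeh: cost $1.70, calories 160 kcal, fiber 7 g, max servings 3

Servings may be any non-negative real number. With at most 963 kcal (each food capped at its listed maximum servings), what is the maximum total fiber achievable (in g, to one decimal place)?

Fiber per kcal: broccoli 0.04651, orange 0.04478, tempeh 0.04375, spinach 0.04167, almonds 0.01523.
Take 3 servings of broccoli: uses 129 kcal, +6.0 g fiber (running total 6.0 g).
Take 3 servings of orange: uses 201 kcal, +9.0 g fiber (running total 15.0 g).
Take 3 servings of tempeh: uses 480 kcal, +21.0 g fiber (running total 36.0 g).
Take 3 servings of spinach: uses 144 kcal, +6.0 g fiber (running total 42.0 g).
Take 0.04569 servings of almonds: uses 9 kcal, +0.1 g fiber (running total 42.1 g).
Greedy by best ratio exhausts the calories allowance optimally: 42.1 g.

42.1 g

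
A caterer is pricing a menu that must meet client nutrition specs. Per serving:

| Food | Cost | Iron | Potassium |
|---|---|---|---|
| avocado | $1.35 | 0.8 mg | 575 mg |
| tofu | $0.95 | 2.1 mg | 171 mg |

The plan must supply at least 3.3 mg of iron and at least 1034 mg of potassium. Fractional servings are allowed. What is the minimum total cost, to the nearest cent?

$2.98

For a min-cost LP with two ≥-constraints, a basic feasible solution has at most two positive variables.
avocado only: max(3.3/0.8, 1034/575) = 4.125 servings → $5.57.
tofu only: max(3.3/2.1, 1034/171) = 6.047 servings → $5.74.
avocado + tofu with both tight: 1.501 servings and 0.9996 servings → $2.98.
So the least-cost plan costs $2.98.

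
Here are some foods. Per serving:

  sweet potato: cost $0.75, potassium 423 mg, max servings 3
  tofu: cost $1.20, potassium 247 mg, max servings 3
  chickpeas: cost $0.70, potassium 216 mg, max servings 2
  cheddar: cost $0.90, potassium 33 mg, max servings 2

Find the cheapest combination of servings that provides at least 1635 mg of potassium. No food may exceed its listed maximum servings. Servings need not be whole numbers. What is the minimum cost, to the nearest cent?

Cost per mg of potassium: sweet potato $0.0018, chickpeas $0.0032, tofu $0.0049, cheddar $0.0273.
Take 3 servings of sweet potato: +1269.0 mg potassium for $2.25 (total $2.25, still need 366.0 mg).
Take 1.694 servings of chickpeas: +366.0 mg potassium for $1.19 (total $3.44, still need 0.0 mg).
Filling from the cheapest source first is optimal under one linear minimum: $3.44.

$3.44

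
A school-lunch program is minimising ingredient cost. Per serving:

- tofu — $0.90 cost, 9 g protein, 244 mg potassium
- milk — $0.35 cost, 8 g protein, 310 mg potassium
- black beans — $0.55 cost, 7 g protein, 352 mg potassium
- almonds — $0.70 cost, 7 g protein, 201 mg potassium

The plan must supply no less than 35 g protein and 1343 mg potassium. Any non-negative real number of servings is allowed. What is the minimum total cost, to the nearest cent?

At the optimum either one food covers both requirements or two foods hit both targets exactly; no other combination can be cheaper.
tofu only: max(35/9, 1343/244) = 5.504 servings → $4.95.
milk only: max(35/8, 1343/310) = 4.375 servings → $1.53.
black beans only: max(35/7, 1343/352) = 5 servings → $2.75.
almonds only: max(35/7, 1343/201) = 6.682 servings → $4.68.
tofu + milk with both tight: 0.1265 servings and 4.233 servings → $1.60.
tofu + black beans with both tight: 1.999 servings and 2.429 servings → $3.14.
tofu + almonds: intersection lies outside the first quadrant.
milk + black beans: intersection lies outside the first quadrant.
milk + almonds with both tight: 4.21 servings and 0.1886 servings → $1.61.
black beans + almonds with both tight: 2.238 servings and 2.762 servings → $3.16.
Cheapest feasible corner: $1.53.

$1.53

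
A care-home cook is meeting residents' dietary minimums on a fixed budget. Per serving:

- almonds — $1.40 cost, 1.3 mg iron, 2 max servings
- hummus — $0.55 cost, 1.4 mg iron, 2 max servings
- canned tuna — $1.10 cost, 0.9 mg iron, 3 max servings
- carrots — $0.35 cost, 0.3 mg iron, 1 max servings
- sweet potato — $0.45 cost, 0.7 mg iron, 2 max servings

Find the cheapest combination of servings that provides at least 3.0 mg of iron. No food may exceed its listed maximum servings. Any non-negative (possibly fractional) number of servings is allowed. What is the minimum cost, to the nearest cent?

$1.23

Cost per mg of iron: hummus $0.3929, sweet potato $0.6429, almonds $1.0769, carrots $1.1667, canned tuna $1.2222.
Take 2 servings of hummus: +2.8 mg iron for $1.10 (total $1.10, still need 0.2 mg).
Take 0.2857 servings of sweet potato: +0.2 mg iron for $0.13 (total $1.23, still need 0.0 mg).
Greedy by cheapest-per-mg is optimal for a single linear constraint, so the minimum cost is $1.23.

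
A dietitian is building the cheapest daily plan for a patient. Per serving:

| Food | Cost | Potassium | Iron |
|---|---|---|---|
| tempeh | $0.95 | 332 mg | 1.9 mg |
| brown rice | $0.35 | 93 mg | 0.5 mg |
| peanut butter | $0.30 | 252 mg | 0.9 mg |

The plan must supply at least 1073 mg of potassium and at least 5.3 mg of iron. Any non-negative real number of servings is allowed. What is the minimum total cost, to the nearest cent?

tempeh only: max(1073/332, 5.3/1.9) = 3.232 servings → $3.07.
brown rice only: max(1073/93, 5.3/0.5) = 11.54 servings → $4.04.
peanut butter only: max(1073/252, 5.3/0.9) = 5.889 servings → $1.77.
tempeh + brown rice: intersection lies outside the first quadrant.
tempeh + peanut butter with both tight: 2.055 servings and 1.551 servings → $2.42.
brown rice + peanut butter with both tight: 8.745 servings and 1.031 servings → $3.37.
The minimum over all feasible corners is $1.77.

$1.77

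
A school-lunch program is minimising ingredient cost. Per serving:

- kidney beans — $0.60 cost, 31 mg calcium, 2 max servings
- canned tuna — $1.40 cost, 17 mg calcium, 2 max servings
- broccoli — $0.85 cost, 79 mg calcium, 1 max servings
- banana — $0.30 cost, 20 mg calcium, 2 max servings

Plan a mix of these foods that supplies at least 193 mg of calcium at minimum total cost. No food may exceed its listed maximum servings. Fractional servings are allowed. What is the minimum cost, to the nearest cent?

$3.64

Cost per mg of calcium: broccoli $0.0108, banana $0.0150, kidney beans $0.0194, canned tuna $0.0824.
Take 1 serving of broccoli: +79.0 mg calcium for $0.85 (total $0.85, still need 114.0 mg).
Take 2 servings of banana: +40.0 mg calcium for $0.60 (total $1.45, still need 74.0 mg).
Take 2 servings of kidney beans: +62.0 mg calcium for $1.20 (total $2.65, still need 12.0 mg).
Take 0.7059 servings of canned tuna: +12.0 mg calcium for $0.99 (total $3.64, still need 0.0 mg).
Filling from the cheapest source first is optimal under one linear minimum: $3.64.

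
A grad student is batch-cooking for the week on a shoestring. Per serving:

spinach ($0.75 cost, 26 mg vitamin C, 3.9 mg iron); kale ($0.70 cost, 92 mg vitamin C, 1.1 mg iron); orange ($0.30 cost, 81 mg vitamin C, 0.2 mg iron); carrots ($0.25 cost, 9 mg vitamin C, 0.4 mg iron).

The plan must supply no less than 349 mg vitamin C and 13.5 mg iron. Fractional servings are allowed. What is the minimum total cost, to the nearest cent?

$3.45

An LP optimum is at a vertex; with two nutrient constraints at most two foods are used. Check each candidate.
spinach only: max(349/26, 13.5/3.9) = 13.42 servings → $10.07.
kale only: max(349/92, 13.5/1.1) = 12.27 servings → $8.59.
orange only: max(349/81, 13.5/0.2) = 67.5 servings → $20.25.
carrots only: max(349/9, 13.5/0.4) = 38.78 servings → $9.69.
spinach + kale with both tight: 2.599 servings and 3.059 servings → $4.09.
spinach + orange with both tight: 3.295 servings and 3.251 servings → $3.45.
spinach + carrots: the both-tight solution has a negative serving — not a feasible corner.
kale + orange: intersection lies outside the first quadrant.
kale + carrots with both tight: 0.6729 servings and 31.9 servings → $8.45.
orange + carrots with both tight: 0.5915 servings and 33.45 servings → $8.54.
So the least-cost plan costs $3.45.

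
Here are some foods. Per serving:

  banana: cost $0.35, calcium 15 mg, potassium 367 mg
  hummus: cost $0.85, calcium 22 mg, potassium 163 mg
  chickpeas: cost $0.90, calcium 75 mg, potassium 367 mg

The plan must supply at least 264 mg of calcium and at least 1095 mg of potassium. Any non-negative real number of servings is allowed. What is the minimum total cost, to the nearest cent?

$3.17

The cheapest plan sits at a corner of the feasible region — with two constraints it uses at most two foods.
banana only: max(264/15, 1095/367) = 17.6 servings → $6.16.
hummus only: max(264/22, 1095/163) = 12 servings → $10.20.
chickpeas only: max(264/75, 1095/367) = 3.52 servings → $3.17.
banana + hummus: the both-tight solution has a negative serving — not a feasible corner.
banana + chickpeas with both targets exact would need a negative amount; discard.
hummus + chickpeas with both targets exact would need a negative amount; discard.
The minimum over all feasible corners is $3.17.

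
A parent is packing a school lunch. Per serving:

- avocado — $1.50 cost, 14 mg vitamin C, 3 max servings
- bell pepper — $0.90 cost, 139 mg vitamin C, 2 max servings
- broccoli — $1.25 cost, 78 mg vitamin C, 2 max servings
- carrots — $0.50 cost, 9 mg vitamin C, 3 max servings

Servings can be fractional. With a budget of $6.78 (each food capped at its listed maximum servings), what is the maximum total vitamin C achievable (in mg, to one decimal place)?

470.1 mg

Vitamin C per dollar: bell pepper 154.4, broccoli 62.4, carrots 18, avocado 9.333.
Take 2 servings of bell pepper: spends $1.80, +278.0 mg vitamin C (running total 278.0 mg).
Take 2 servings of broccoli: spends $2.50, +156.0 mg vitamin C (running total 434.0 mg).
Take 3 servings of carrots: spends $1.50, +27.0 mg vitamin C (running total 461.0 mg).
Take 0.6533 servings of avocado: spends $0.98, +9.1 mg vitamin C (running total 470.1 mg).
Filling greedily by vitamin C-per-dollar is optimal for one linear limit, giving 470.1 mg.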